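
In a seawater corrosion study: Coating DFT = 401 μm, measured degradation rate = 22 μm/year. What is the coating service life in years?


Service life = thickness / degradation rate
Life = 401 / 22 = 18.2 years

18.2 years


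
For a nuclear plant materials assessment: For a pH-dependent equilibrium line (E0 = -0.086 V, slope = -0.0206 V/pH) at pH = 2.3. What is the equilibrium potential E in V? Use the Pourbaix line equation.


Apply the Pourbaix line equation: E = E0 + slope*pH
E = -0.086 + (-0.0206)*2.3 = -0.086 + (-0.04738) = -0.13338 V
Rounded to 3 decimal places: E = -0.133 V

-0.133 V


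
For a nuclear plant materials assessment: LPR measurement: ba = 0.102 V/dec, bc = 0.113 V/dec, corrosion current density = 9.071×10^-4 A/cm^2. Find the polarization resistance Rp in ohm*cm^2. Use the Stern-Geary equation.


Apply the Stern-Geary equation: Rp = ba*bc / (2.303*icorr*(ba+bc))
ba*bc = 0.102*0.113 = 0.011526
ba+bc = 0.215; 2.303*icorr*(ba+bc) = 2.303*9.071×10^-4*0.215 = 4.4914603×10^-4
Rp = 0.011526 / 4.4914603×10^-4 = 25.66 ohm*cm^2

25.66 ohm*cm^2


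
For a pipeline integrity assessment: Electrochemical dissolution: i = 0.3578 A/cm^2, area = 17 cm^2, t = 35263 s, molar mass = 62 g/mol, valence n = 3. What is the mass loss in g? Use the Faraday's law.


Apply Faraday's law: m = i*A*t*M / (n*F)
Total charge passed Q = i*A*t = 0.3578*17*35263 = 214490.7238 C
m = Q*M/(n*F) = 214490.7238*62/(3*96485) = 45.943 g

45.943 g


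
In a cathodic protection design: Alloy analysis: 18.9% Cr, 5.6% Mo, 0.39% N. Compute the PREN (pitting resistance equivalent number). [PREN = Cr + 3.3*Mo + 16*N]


Apply the PREN formula: PREN = Cr + 3.3*Mo + 16*N
PREN = 18.9 + 3.3*5.6 + 16*0.39
PREN = 18.9 + 18.48 + 6.24 = 43.62

43.62


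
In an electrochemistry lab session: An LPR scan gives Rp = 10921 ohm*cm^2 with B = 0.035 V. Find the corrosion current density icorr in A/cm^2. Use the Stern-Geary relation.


Apply the Stern-Geary relation: icorr = B / Rp
icorr = 0.035 / 10921 = 3.205×10^-6 A/cm^2

3.205×10^-6 A/cm^2


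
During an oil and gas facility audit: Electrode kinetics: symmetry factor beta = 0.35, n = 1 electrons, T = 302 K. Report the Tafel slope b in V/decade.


Apply the Tafel slope relation: b = 2.303*R*T/(beta*n*F)
Numerator: 2.303 * 8.314 * 302 = 5782.44
Denominator: 0.35 * 1 * 96485 = 33769.75
b = 5782.44 / 33769.75 = 0.171 V/decade

0.171 V/decade


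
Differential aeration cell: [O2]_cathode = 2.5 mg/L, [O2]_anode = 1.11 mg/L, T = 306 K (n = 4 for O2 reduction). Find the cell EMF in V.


Apply the Nernst concentration-cell relation: E = (RT/nF)*ln(C_cathode/C_anode)
RT/nF = 8.314*306/(4*96485) = 0.00659192 V
ln(2.5/1.11) = 0.81193
E = 0.00659192 * 0.81193 = 0.00535 V

0.00535 V


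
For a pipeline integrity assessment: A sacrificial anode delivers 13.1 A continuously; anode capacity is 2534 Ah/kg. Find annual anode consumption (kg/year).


Annual consumption = current * hours per year / capacity
Rate = 13.1 * 8760 / 2534 = 45.3 kg/year

45.3 kg/year


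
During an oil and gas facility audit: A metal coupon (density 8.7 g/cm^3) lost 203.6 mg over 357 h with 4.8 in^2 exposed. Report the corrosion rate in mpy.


Apply the mpy weight-loss relation: CR = 534 * W / (D * A * T)
Numerator: 534 * 203.6 = 108722.4
Denominator: 8.7 * 4.8 * 357 = 14908.32
CR = 108722.4 / 14908.32 = 7.293 mpy

7.293 mpy


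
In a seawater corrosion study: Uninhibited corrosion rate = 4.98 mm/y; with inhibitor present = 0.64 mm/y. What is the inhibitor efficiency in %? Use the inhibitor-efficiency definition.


Apply the inhibitor-efficiency definition: IE = (CR_blank − CR_inh)/CR_blank × 100
IE = (4.98 − 0.64) / 4.98 × 100
IE = 4.34 / 4.98 × 100 = 87.1 %

87.1 %


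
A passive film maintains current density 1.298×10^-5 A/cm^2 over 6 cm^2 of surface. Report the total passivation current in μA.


I = i_pass * A, then convert A → μA (×10^6)
I = 1.298×10^-5 * 6 * 10^6 = 77.88 μA

77.88 μA


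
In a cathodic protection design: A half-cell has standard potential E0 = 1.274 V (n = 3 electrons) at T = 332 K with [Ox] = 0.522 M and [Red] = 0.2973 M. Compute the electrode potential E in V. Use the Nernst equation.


Apply the Nernst equation: E = E0 + (RT/nF)*ln([Ox]/[Red])
Step 1: RT/nF = 8.314*332/(3*96485) = 0.00953602 V
Step 2: [Ox]/[Red] = 0.522/0.2973 = 1.755802
Step 3: ln(1.755802) = 0.562926
Step 4: correction = 0.00953602 * 0.562926 = 0.005 V
E = 1.274 + 0.005 = 1.279 V

1.279 V


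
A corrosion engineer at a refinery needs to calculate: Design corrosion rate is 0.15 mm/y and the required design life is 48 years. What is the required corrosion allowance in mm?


Corrosion allowance = CR × design life
CA = 0.15 * 48 = 7.2 mm

7.2 mm


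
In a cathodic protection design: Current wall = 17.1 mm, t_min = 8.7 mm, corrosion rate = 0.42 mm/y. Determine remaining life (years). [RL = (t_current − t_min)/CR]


Apply the remaining-life relation: RL = (t_current − t_min) / CR
RL = (17.1 − 8.7) / 0.42 = 8.4 / 0.42 = 20.0 years

20.0 years


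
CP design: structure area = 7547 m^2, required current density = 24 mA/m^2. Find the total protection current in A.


I = area * current density, then convert mA → A (÷1000)
I = 7547 * 24 / 1000 = 181.13 A

181.13 A


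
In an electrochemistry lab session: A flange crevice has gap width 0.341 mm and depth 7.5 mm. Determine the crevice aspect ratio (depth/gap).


Aspect ratio = depth / gap
Ratio = 7.5 / 0.341 = 22.0

22.0


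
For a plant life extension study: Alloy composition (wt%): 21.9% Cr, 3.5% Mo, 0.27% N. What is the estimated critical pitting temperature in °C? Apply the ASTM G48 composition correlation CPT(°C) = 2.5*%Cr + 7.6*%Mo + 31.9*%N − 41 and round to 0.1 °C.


Apply the ASTM G48 empirical CPT estimate: CPT(°C) = 2.5*%Cr + 7.6*%Mo + 31.9*%N − 41
2.5*21.9 = 54.75; 7.6*3.5 = 26.6; 31.9*0.27 = 8.613
CPT = 54.75 + 26.6 + 8.613 − 41 = 48.963 °C
Rounded to 0.1 °C: CPT ≈ 49.0 °C

49.0 °C


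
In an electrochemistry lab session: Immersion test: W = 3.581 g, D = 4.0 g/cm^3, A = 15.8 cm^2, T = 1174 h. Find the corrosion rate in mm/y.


Apply the mm/y weight-loss relation: CR = 87600 * W / (D * A * T)
Numerator: 87600 * 3.581 = 313695.6
Denominator: 4.0 * 15.8 * 1174 = 74196.8
CR = 313695.6 / 74196.8 = 4.2279 mm/y

4.2279 mm/y


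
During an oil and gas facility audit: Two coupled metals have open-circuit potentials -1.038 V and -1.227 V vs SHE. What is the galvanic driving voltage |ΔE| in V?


Driving voltage is the absolute potential difference.
|ΔE| = |-1.038 − (-1.227)| = 0.189 V

0.189 V


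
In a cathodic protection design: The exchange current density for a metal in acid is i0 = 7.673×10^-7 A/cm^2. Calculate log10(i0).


i0 = 7.673×10^-7 A/cm^2
log10(i0) = -6.115

-6.115


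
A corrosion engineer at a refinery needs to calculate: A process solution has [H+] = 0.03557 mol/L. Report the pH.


pH = −log10[H+]
pH = −log10(0.03557) = 1.45

1.45


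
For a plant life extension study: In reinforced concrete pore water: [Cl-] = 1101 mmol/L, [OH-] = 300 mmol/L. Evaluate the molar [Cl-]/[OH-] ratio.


Threshold parameter = [Cl-] / [OH-] (molar basis; both in mmol/L, so units cancel)
Ratio = 1101 / 300 = 3.67

3.67


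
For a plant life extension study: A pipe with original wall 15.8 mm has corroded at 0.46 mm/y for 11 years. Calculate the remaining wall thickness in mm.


Remaining wall = original − CR × time
t = 15.8 − 0.46*11 = 15.8 − 5.06 = 10.74 mm

10.74 mm


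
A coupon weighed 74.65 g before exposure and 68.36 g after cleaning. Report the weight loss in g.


Weight loss = initial − final
WL = 74.65 − 68.36 = 6.29 g

6.29 g


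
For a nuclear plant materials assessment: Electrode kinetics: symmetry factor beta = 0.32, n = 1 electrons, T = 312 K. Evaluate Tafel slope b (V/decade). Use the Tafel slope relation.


Apply the Tafel slope relation: b = 2.303*R*T/(beta*n*F)
Numerator: 2.303 * 8.314 * 312 = 5973.91
Denominator: 0.32 * 1 * 96485 = 30875.2
b = 5973.91 / 30875.2 = 0.1935 V/decade

0.1935 V/decade


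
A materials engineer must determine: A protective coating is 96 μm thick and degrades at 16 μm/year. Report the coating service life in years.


Service life = thickness / degradation rate
Life = 96 / 16 = 6.0 years

6.0 years


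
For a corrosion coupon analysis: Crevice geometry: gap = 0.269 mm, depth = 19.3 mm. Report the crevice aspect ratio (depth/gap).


Aspect ratio = depth / gap
Ratio = 19.3 / 0.269 = 71.7

71.7


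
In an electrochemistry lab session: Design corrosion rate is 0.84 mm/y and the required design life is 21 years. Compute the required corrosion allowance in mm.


Corrosion allowance = CR × design life
CA = 0.84 * 21 = 17.64 mm

17.64 mm


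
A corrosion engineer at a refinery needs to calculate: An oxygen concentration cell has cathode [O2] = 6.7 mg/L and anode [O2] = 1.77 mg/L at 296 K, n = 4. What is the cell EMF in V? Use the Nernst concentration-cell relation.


Apply the Nernst concentration-cell relation: E = (RT/nF)*ln(C_cathode/C_anode)
RT/nF = 8.314*296/(4*96485) = 0.00637649 V
ln(6.7/1.77) = 1.33113
E = 0.00637649 * 1.33113 = 0.00849 V

0.00849 V


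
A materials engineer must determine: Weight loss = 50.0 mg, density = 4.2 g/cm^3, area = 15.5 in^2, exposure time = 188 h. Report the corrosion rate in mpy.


Apply the mpy weight-loss relation: CR = 534 * W / (D * A * T)
Numerator: 534 * 50.0 = 26700.0
Denominator: 4.2 * 15.5 * 188 = 12238.8
CR = 26700.0 / 12238.8 = 2.18159 mpy

2.18159 mpy


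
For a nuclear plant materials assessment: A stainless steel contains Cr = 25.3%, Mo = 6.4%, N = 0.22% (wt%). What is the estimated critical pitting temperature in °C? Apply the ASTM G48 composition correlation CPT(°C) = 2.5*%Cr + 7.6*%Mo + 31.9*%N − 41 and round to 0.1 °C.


Apply the ASTM G48 empirical CPT estimate: CPT(°C) = 2.5*%Cr + 7.6*%Mo + 31.9*%N − 41
2.5*25.3 = 63.25; 7.6*6.4 = 48.64; 31.9*0.22 = 7.018
CPT = 63.25 + 48.64 + 7.018 − 41 = 77.908 °C
Rounded to 0.1 °C: CPT ≈ 77.9 °C

77.9 °C


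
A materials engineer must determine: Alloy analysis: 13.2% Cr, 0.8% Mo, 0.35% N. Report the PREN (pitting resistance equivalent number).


Apply the PREN formula: PREN = Cr + 3.3*Mo + 16*N
PREN = 13.2 + 3.3*0.8 + 16*0.35
PREN = 13.2 + 2.64 + 5.6 = 21.44

21.44


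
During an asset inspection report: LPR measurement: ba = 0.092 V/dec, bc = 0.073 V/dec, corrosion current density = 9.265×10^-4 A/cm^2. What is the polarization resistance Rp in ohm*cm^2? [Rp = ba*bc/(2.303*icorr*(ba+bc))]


Apply the Stern-Geary equation: Rp = ba*bc / (2.303*icorr*(ba+bc))
ba*bc = 0.092*0.073 = 0.006716
ba+bc = 0.165; 2.303*icorr*(ba+bc) = 2.303*9.265×10^-4*0.165 = 3.5206537×10^-4
Rp = 0.006716 / 3.5206537×10^-4 = 19.08 ohm*cm^2

19.08 ohm*cm^2


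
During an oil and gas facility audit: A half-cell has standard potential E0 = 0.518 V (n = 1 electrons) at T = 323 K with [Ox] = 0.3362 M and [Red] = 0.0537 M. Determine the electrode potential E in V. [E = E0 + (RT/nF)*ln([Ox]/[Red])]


Apply the Nernst equation: E = E0 + (RT/nF)*ln([Ox]/[Red])
Step 1: RT/nF = 8.314*323/(1*96485) = 0.02783253 V
Step 2: [Ox]/[Red] = 0.3362/0.0537 = 6.260708
Step 3: ln(6.260708) = 1.834293
Step 4: correction = 0.02783253 * 1.834293 = 0.051 V
E = 0.518 + 0.051 = 0.569 V

0.569 V


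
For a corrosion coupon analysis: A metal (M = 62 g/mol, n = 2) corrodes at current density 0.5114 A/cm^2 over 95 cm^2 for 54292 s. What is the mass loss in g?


Apply Faraday's law: m = i*A*t*M / (n*F)
Total charge passed Q = i*A*t = 0.5114*95*54292 = 2637668.236 C
m = Q*M/(n*F) = 2637668.236*62/(2*96485) = 847.466 g

847.466 g


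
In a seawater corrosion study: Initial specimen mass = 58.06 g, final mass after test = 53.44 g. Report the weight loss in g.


Weight loss = initial − final
WL = 58.06 − 53.44 = 4.62 g

4.62 g


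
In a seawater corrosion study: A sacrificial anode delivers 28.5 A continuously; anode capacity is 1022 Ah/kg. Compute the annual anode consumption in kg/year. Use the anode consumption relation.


Annual consumption = current * hours per year / capacity
Rate = 28.5 * 8760 / 1022 = 244.3 kg/year

244.3 kg/year


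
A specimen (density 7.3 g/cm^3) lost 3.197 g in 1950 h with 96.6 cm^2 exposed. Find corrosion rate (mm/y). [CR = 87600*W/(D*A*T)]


Apply the mm/y weight-loss relation: CR = 87600 * W / (D * A * T)
Numerator: 87600 * 3.197 = 280057.2
Denominator: 7.3 * 96.6 * 1950 = 1375101.0
CR = 280057.2 / 1375101.0 = 0.203663 mm/y

0.203663 mm/y


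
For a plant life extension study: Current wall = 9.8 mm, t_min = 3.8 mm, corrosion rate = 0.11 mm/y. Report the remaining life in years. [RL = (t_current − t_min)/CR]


Apply the remaining-life relation: RL = (t_current − t_min) / CR
RL = (9.8 − 3.8) / 0.11 = 6.0 / 0.11 = 54.5 years

54.5 years


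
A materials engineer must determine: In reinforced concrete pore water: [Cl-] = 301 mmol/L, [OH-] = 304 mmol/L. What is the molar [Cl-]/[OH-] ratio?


Threshold parameter = [Cl-] / [OH-] (molar basis; both in mmol/L, so units cancel)
Ratio = 301 / 304 = 0.99

0.99


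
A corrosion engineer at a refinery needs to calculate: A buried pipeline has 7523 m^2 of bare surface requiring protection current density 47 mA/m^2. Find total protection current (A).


I = area * current density, then convert mA → A (÷1000)
I = 7523 * 47 / 1000 = 353.58 A

353.58 A


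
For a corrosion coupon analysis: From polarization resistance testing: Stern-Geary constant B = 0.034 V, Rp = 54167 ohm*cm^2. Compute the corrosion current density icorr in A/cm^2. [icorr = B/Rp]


Apply the Stern-Geary relation: icorr = B / Rp
icorr = 0.034 / 54167 = 6.277×10^-7 A/cm^2

6.277×10^-7 A/cm^2


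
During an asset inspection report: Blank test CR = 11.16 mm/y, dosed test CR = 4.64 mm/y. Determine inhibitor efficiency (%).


Apply the inhibitor-efficiency definition: IE = (CR_blank − CR_inh)/CR_blank × 100
IE = (11.16 − 4.64) / 11.16 × 100
IE = 6.52 / 11.16 × 100 = 58.4 %

58.4 %


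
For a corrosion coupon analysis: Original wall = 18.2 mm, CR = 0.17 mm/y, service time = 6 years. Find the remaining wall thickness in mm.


Remaining wall = original − CR × time
t = 18.2 − 0.17*6 = 18.2 − 1.02 = 17.18 mm

17.18 mm


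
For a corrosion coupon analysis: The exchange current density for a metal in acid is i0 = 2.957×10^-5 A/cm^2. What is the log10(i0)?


i0 = 2.957×10^-5 A/cm^2
log10(i0) = -4.529

-4.529


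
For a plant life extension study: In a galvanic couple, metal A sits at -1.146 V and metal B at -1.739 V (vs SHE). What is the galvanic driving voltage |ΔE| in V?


Driving voltage is the absolute potential difference.
|ΔE| = |-1.146 − (-1.739)| = 0.593 V

0.593 V


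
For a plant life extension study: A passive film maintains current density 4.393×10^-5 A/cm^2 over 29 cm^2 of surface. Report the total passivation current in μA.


I = i_pass * A, then convert A → μA (×10^6)
I = 4.393×10^-5 * 29 * 10^6 = 1273.97 μA

1273.97 μA


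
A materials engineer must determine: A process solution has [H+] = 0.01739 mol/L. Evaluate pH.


pH = −log10[H+]
pH = −log10(0.01739) = 1.76

1.76


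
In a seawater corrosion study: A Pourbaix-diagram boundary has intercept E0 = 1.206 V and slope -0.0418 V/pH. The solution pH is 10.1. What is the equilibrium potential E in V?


Apply the Pourbaix line equation: E = E0 + slope*pH
E = 1.206 + (-0.0418)*10.1 = 1.206 + (-0.42218) = 0.78382 V
Rounded to 4 decimal places: E = 0.7838 V

0.7838 V


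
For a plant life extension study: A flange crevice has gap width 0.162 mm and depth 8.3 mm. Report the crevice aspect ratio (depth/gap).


Aspect ratio = depth / gap
Ratio = 8.3 / 0.162 = 51.2

51.2


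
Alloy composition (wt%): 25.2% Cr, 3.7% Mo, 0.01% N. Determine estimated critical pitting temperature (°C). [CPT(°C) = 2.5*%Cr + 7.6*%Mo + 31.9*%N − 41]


Apply the ASTM G48 empirical CPT estimate: CPT(°C) = 2.5*%Cr + 7.6*%Mo + 31.9*%N − 41
2.5*25.2 = 63; 7.6*3.7 = 28.12; 31.9*0.01 = 0.319
CPT = 63 + 28.12 + 0.319 − 41 = 50.439 °C
Rounded to 0.1 °C: CPT ≈ 50.4 °C

50.4 °C


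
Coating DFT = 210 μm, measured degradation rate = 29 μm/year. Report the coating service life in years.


Service life = thickness / degradation rate
Life = 210 / 29 = 7.2 years

7.2 years


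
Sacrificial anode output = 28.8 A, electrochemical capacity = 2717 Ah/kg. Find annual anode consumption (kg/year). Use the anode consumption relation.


Annual consumption = current * hours per year / capacity
Rate = 28.8 * 8760 / 2717 = 92.9 kg/year

92.9 kg/year


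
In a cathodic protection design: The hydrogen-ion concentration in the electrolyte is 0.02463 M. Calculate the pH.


pH = −log10[H+]
pH = −log10(0.02463) = 1.61

1.61


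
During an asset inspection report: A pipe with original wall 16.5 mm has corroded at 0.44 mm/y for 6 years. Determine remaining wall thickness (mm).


Remaining wall = original − CR × time
t = 16.5 − 0.44*6 = 16.5 − 2.64 = 13.86 mm

13.86 mm


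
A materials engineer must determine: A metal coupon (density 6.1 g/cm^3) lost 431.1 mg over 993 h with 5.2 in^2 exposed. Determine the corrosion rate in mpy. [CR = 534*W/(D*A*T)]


Apply the mpy weight-loss relation: CR = 534 * W / (D * A * T)
Numerator: 534 * 431.1 = 230207.4
Denominator: 6.1 * 5.2 * 993 = 31497.96
CR = 230207.4 / 31497.96 = 7.3086 mpy

7.3086 mpy


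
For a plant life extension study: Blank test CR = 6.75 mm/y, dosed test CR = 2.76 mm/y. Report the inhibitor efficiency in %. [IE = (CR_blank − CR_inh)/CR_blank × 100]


Apply the inhibitor-efficiency definition: IE = (CR_blank − CR_inh)/CR_blank × 100
IE = (6.75 − 2.76) / 6.75 × 100
IE = 3.99 / 6.75 × 100 = 59.1 %

59.1 %


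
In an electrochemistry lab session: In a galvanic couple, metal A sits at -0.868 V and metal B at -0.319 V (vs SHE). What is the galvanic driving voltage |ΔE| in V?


Driving voltage is the absolute potential difference.
|ΔE| = |-0.868 − (-0.319)| = 0.549 V

0.549 V


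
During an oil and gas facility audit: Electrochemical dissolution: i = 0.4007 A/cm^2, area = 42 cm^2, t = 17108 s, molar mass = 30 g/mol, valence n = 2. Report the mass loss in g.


Apply Faraday's law: m = i*A*t*M / (n*F)
Total charge passed Q = i*A*t = 0.4007*42*17108 = 287917.3752 C
m = Q*M/(n*F) = 287917.3752*30/(2*96485) = 44.761 g

44.761 g


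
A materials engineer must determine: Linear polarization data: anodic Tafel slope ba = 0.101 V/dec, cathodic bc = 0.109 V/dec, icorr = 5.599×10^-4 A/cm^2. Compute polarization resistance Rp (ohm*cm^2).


Apply the Stern-Geary equation: Rp = ba*bc / (2.303*icorr*(ba+bc))
ba*bc = 0.101*0.109 = 0.011009
ba+bc = 0.21; 2.303*icorr*(ba+bc) = 2.303*5.599×10^-4*0.21 = 2.7078444×10^-4
Rp = 0.011009 / 2.7078444×10^-4 = 40.7 ohm*cm^2

40.7 ohm*cm^2


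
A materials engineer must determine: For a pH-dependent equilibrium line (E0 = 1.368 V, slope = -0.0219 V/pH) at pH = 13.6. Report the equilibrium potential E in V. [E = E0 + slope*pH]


Apply the Pourbaix line equation: E = E0 + slope*pH
E = 1.368 + (-0.0219)*13.6 = 1.368 + (-0.29784) = 1.07016 V
Rounded to 3 decimal places: E = 1.070 V

1.070 V


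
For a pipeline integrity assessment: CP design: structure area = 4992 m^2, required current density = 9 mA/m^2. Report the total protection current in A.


I = area * current density, then convert mA → A (÷1000)
I = 4992 * 9 / 1000 = 44.93 A

44.93 A


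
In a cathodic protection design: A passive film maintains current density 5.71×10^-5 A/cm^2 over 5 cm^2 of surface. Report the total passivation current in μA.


I = i_pass * A, then convert A → μA (×10^6)
I = 5.71×10^-5 * 5 * 10^6 = 285.5 μA

285.5 μA


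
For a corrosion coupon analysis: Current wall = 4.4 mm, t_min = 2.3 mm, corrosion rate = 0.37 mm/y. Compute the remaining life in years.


Apply the remaining-life relation: RL = (t_current − t_min) / CR
RL = (4.4 − 2.3) / 0.37 = 2.1 / 0.37 = 5.7 years

5.7 years


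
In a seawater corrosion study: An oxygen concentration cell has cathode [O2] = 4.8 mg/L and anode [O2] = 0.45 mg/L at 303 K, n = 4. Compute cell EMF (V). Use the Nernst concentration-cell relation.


Apply the Nernst concentration-cell relation: E = (RT/nF)*ln(C_cathode/C_anode)
RT/nF = 8.314*303/(4*96485) = 0.00652729 V
ln(4.8/0.45) = 2.36712
E = 0.00652729 * 2.36712 = 0.01545 V

0.01545 V


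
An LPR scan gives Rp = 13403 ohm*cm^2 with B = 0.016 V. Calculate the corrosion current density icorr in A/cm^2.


Apply the Stern-Geary relation: icorr = B / Rp
icorr = 0.016 / 13403 = 1.194×10^-6 A/cm^2

1.194×10^-6 A/cm^2


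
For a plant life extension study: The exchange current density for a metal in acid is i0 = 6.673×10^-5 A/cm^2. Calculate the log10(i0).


i0 = 6.673×10^-5 A/cm^2
log10(i0) = -4.176

-4.176


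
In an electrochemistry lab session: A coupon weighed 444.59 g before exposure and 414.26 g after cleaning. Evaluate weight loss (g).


Weight loss = initial − final
WL = 444.59 − 414.26 = 30.33 g

30.33 g


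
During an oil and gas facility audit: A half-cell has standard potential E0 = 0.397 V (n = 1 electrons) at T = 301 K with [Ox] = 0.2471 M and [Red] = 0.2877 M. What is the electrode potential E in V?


Apply the Nernst equation: E = E0 + (RT/nF)*ln([Ox]/[Red])
Step 1: RT/nF = 8.314*301/(1*96485) = 0.02593682 V
Step 2: [Ox]/[Red] = 0.2471/0.2877 = 0.858881
Step 3: ln(0.858881) = -0.152125
Step 4: correction = 0.02593682 * -0.152125 = -0.0039 V
E = 0.397 + -0.0039 = 0.3931 V

0.3931 V


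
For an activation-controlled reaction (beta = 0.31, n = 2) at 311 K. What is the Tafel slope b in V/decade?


Apply the Tafel slope relation: b = 2.303*R*T/(beta*n*F)
Numerator: 2.303 * 8.314 * 311 = 5954.76
Denominator: 0.31 * 2 * 96485 = 59820.7
b = 5954.76 / 59820.7 = 0.1 V/decade

0.1 V/decade


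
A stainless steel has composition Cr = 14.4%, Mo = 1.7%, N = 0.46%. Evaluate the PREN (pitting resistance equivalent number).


Apply the PREN formula: PREN = Cr + 3.3*Mo + 16*N
PREN = 14.4 + 3.3*1.7 + 16*0.46
PREN = 14.4 + 5.61 + 7.36 = 27.37

27.37


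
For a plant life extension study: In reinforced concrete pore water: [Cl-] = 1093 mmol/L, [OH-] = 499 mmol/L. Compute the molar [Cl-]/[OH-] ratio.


Threshold parameter = [Cl-] / [OH-] (molar basis; both in mmol/L, so units cancel)
Ratio = 1093 / 499 = 2.19

2.19


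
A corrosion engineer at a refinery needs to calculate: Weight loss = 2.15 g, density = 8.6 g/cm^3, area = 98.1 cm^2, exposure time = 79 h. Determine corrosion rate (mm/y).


Apply the mm/y weight-loss relation: CR = 87600 * W / (D * A * T)
Numerator: 87600 * 2.15 = 188340.0
Denominator: 8.6 * 98.1 * 79 = 66649.14
CR = 188340.0 / 66649.14 = 2.82584 mm/y

2.82584 mm/y


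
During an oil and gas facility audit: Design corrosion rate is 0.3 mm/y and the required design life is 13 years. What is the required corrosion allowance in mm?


Corrosion allowance = CR × design life
CA = 0.3 * 13 = 3.9 mm

3.9 mm


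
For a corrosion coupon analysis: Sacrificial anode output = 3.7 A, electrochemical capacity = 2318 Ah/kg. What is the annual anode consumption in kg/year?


Annual consumption = current * hours per year / capacity
Rate = 3.7 * 8760 / 2318 = 14.0 kg/year

14.0 kg/year


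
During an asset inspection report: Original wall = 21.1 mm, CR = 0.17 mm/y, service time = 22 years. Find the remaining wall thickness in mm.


Remaining wall = original − CR × time
t = 21.1 − 0.17*22 = 21.1 − 3.74 = 17.36 mm

17.36 mm


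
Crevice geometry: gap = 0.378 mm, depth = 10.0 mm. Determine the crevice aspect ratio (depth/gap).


Aspect ratio = depth / gap
Ratio = 10.0 / 0.378 = 26.5

26.5


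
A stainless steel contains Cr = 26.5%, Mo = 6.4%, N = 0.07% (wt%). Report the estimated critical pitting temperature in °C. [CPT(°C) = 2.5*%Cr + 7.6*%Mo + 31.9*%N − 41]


Apply the ASTM G48 empirical CPT estimate: CPT(°C) = 2.5*%Cr + 7.6*%Mo + 31.9*%N − 41
2.5*26.5 = 66.25; 7.6*6.4 = 48.64; 31.9*0.07 = 2.233
CPT = 66.25 + 48.64 + 2.233 − 41 = 76.123 °C
Rounded to 0.1 °C: CPT ≈ 76.1 °C

76.1 °C


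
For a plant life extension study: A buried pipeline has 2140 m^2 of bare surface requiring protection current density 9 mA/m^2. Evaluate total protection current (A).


I = area * current density, then convert mA → A (÷1000)
I = 2140 * 9 / 1000 = 19.26 A

19.26 A


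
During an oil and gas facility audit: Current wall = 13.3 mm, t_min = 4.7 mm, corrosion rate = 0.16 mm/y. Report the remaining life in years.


Apply the remaining-life relation: RL = (t_current − t_min) / CR
RL = (13.3 − 4.7) / 0.16 = 8.6 / 0.16 = 53.8 years

53.8 years


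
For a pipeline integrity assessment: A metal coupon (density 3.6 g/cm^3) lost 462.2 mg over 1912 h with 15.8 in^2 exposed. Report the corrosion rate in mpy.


Apply the mpy weight-loss relation: CR = 534 * W / (D * A * T)
Numerator: 534 * 462.2 = 246814.8
Denominator: 3.6 * 15.8 * 1912 = 108754.56
CR = 246814.8 / 108754.56 = 2.2695 mpy

2.2695 mpy


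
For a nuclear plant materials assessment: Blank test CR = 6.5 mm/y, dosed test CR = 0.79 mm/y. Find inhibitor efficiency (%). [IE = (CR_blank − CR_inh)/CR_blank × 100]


Apply the inhibitor-efficiency definition: IE = (CR_blank − CR_inh)/CR_blank × 100
IE = (6.5 − 0.79) / 6.5 × 100
IE = 5.71 / 6.5 × 100 = 87.8 %

87.8 %


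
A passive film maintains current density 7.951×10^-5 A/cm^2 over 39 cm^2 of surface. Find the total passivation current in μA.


I = i_pass * A, then convert A → μA (×10^6)
I = 7.951×10^-5 * 39 * 10^6 = 3100.89 μA

3100.89 μA


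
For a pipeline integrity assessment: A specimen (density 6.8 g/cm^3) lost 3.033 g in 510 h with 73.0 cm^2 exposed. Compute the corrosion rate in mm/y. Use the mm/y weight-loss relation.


Apply the mm/y weight-loss relation: CR = 87600 * W / (D * A * T)
Numerator: 87600 * 3.033 = 265690.8
Denominator: 6.8 * 73.0 * 510 = 253164.0
CR = 265690.8 / 253164.0 = 1.0495 mm/y

1.0495 mm/y


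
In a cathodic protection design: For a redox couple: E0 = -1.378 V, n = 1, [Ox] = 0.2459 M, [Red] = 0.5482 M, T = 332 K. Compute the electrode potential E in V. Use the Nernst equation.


Apply the Nernst equation: E = E0 + (RT/nF)*ln([Ox]/[Red])
Step 1: RT/nF = 8.314*332/(1*96485) = 0.02860805 V
Step 2: [Ox]/[Red] = 0.2459/0.5482 = 0.448559
Step 3: ln(0.448559) = -0.801715
Step 4: correction = 0.02860805 * -0.801715 = -0.023 V
E = -1.378 + -0.023 = -1.401 V

-1.401 V


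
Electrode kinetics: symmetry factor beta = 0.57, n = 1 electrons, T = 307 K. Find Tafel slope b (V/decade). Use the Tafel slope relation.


Apply the Tafel slope relation: b = 2.303*R*T/(beta*n*F)
Numerator: 2.303 * 8.314 * 307 = 5878.17
Denominator: 0.57 * 1 * 96485 = 54996.45
b = 5878.17 / 54996.45 = 0.107 V/decade

0.107 V/decade


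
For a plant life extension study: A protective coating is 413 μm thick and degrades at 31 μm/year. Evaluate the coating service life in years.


Service life = thickness / degradation rate
Life = 413 / 31 = 13.3 years

13.3 years


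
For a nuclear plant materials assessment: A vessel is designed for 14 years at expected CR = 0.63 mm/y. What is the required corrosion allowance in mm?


Corrosion allowance = CR × design life
CA = 0.63 * 14 = 8.82 mm

8.82 mm


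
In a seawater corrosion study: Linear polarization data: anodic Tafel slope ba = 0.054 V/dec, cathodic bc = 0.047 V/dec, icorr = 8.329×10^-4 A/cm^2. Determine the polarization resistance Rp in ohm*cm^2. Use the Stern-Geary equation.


Apply the Stern-Geary equation: Rp = ba*bc / (2.303*icorr*(ba+bc))
ba*bc = 0.054*0.047 = 0.002538
ba+bc = 0.101; 2.303*icorr*(ba+bc) = 2.303*8.329×10^-4*0.101 = 1.9373504×10^-4
Rp = 0.002538 / 1.9373504×10^-4 = 13.1 ohm*cm^2

13.1 ohm*cm^2


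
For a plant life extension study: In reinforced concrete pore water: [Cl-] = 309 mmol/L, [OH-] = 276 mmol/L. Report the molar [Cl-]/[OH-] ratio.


Threshold parameter = [Cl-] / [OH-] (molar basis; both in mmol/L, so units cancel)
Ratio = 309 / 276 = 1.12

1.12


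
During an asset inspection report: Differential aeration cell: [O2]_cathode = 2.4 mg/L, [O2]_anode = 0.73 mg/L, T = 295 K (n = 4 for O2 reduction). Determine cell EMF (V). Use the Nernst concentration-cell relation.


Apply the Nernst concentration-cell relation: E = (RT/nF)*ln(C_cathode/C_anode)
RT/nF = 8.314*295/(4*96485) = 0.00635495 V
ln(2.4/0.73) = 1.19018
E = 0.00635495 * 1.19018 = 0.00756 V

0.00756 V


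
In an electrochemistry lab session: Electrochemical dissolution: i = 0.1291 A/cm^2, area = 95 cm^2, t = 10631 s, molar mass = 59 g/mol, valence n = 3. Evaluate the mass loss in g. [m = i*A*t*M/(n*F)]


Apply Faraday's law: m = i*A*t*M / (n*F)
Total charge passed Q = i*A*t = 0.1291*95*10631 = 130383.8995 C
m = Q*M/(n*F) = 130383.8995*59/(3*96485) = 26.57632 g

26.57632 g


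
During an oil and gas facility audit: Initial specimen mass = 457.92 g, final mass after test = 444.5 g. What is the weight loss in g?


Weight loss = initial − final
WL = 457.92 − 444.5 = 13.42 g

13.42 g


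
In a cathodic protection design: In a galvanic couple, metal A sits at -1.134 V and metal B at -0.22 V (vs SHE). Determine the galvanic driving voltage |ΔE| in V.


Driving voltage is the absolute potential difference.
|ΔE| = |-1.134 − (-0.22)| = 0.914 V

0.914 V


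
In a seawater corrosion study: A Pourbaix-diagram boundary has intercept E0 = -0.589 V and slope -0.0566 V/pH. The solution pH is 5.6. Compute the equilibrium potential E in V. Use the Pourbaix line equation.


Apply the Pourbaix line equation: E = E0 + slope*pH
E = -0.589 + (-0.0566)*5.6 = -0.589 + (-0.31696) = -0.90596 V
Rounded to 4 decimal places: E = -0.9060 V

-0.9060 V


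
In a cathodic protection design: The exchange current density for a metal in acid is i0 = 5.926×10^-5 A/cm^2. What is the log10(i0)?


i0 = 5.926×10^-5 A/cm^2
log10(i0) = -4.227

-4.227


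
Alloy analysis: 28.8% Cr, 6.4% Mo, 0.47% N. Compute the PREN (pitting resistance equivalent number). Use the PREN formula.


Apply the PREN formula: PREN = Cr + 3.3*Mo + 16*N
PREN = 28.8 + 3.3*6.4 + 16*0.47
PREN = 28.8 + 21.12 + 7.52 = 57.44

57.44


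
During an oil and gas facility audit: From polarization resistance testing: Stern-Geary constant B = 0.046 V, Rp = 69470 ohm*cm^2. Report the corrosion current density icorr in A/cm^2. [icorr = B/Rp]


Apply the Stern-Geary relation: icorr = B / Rp
icorr = 0.046 / 69470 = 6.622×10^-7 A/cm^2

6.622×10^-7 A/cm^2


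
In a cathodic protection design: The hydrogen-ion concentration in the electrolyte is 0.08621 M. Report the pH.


pH = −log10[H+]
pH = −log10(0.08621) = 1.06

1.06


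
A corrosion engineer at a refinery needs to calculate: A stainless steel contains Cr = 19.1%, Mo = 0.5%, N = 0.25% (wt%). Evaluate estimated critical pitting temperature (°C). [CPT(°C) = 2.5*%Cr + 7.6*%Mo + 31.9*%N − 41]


Apply the ASTM G48 empirical CPT estimate: CPT(°C) = 2.5*%Cr + 7.6*%Mo + 31.9*%N − 41
2.5*19.1 = 47.75; 7.6*0.5 = 3.8; 31.9*0.25 = 7.975
CPT = 47.75 + 3.8 + 7.975 − 41 = 18.525 °C
Rounded to 0.1 °C: CPT ≈ 18.5 °C

18.5 °C


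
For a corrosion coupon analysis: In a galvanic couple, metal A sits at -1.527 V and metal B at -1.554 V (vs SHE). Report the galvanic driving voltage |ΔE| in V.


Driving voltage is the absolute potential difference.
|ΔE| = |-1.527 − (-1.554)| = 0.027 V

0.027 V


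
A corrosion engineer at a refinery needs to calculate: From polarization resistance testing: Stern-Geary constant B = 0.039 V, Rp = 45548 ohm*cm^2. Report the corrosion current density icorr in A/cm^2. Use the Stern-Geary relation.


Apply the Stern-Geary relation: icorr = B / Rp
icorr = 0.039 / 45548 = 8.562×10^-7 A/cm^2

8.562×10^-7 A/cm^2


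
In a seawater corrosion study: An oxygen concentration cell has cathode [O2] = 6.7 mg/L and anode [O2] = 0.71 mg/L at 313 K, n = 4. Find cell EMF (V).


Apply the Nernst concentration-cell relation: E = (RT/nF)*ln(C_cathode/C_anode)
RT/nF = 8.314*313/(4*96485) = 0.00674271 V
ln(6.7/0.71) = 2.2446
E = 0.00674271 * 2.2446 = 0.01513 V

0.01513 V


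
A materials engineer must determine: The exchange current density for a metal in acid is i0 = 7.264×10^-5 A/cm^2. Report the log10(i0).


i0 = 7.264×10^-5 A/cm^2
log10(i0) = -4.139

-4.139


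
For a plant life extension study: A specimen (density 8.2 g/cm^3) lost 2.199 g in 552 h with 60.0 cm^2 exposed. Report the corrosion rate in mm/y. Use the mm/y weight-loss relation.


Apply the mm/y weight-loss relation: CR = 87600 * W / (D * A * T)
Numerator: 87600 * 2.199 = 192632.4
Denominator: 8.2 * 60.0 * 552 = 271584.0
CR = 192632.4 / 271584.0 = 0.7093 mm/y

0.7093 mm/y


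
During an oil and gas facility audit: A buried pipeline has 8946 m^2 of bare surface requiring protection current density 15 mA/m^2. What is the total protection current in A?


I = area * current density, then convert mA → A (÷1000)
I = 8946 * 15 / 1000 = 134.19 A

134.19 A


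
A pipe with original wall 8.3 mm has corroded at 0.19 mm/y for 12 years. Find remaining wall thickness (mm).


Remaining wall = original − CR × time
t = 8.3 − 0.19*12 = 8.3 − 2.28 = 6.02 mm

6.02 mm


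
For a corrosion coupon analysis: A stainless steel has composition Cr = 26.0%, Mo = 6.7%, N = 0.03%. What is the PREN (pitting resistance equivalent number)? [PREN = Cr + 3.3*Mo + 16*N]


Apply the PREN formula: PREN = Cr + 3.3*Mo + 16*N
PREN = 26.0 + 3.3*6.7 + 16*0.03
PREN = 26.0 + 22.11 + 0.48 = 48.59

48.59


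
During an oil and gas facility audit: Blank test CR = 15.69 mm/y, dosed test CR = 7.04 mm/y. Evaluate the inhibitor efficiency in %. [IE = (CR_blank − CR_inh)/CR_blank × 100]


Apply the inhibitor-efficiency definition: IE = (CR_blank − CR_inh)/CR_blank × 100
IE = (15.69 − 7.04) / 15.69 × 100
IE = 8.65 / 15.69 × 100 = 55.1 %

55.1 %


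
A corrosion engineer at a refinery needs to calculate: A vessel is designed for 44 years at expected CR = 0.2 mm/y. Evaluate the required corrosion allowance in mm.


Corrosion allowance = CR × design life
CA = 0.2 * 44 = 8.8 mm

8.8 mm


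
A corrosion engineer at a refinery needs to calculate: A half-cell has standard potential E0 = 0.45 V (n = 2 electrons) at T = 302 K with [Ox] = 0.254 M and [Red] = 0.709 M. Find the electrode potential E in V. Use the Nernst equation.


Apply the Nernst equation: E = E0 + (RT/nF)*ln([Ox]/[Red])
Step 1: RT/nF = 8.314*302/(2*96485) = 0.01301149 V
Step 2: [Ox]/[Red] = 0.254/0.709 = 0.358251
Step 3: ln(0.358251) = -1.026521
Step 4: correction = 0.01301149 * -1.026521 = -0.0134 V
E = 0.45 + -0.0134 = 0.4366 V

0.4366 V


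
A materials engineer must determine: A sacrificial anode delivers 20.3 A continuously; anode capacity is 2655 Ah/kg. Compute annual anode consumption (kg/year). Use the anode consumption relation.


Annual consumption = current * hours per year / capacity
Rate = 20.3 * 8760 / 2655 = 67.0 kg/year

67.0 kg/year


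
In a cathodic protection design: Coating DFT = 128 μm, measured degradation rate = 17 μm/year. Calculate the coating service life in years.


Service life = thickness / degradation rate
Life = 128 / 17 = 7.5 years

7.5 years


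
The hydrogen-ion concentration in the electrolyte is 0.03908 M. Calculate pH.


pH = −log10[H+]
pH = −log10(0.03908) = 1.41

1.41


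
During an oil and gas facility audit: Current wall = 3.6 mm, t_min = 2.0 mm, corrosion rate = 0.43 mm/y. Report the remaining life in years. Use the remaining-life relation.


Apply the remaining-life relation: RL = (t_current − t_min) / CR
RL = (3.6 − 2.0) / 0.43 = 1.6 / 0.43 = 3.7 years

3.7 years


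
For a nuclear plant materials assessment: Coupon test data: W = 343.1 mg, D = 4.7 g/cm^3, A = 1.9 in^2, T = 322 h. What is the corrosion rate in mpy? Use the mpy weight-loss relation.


Apply the mpy weight-loss relation: CR = 534 * W / (D * A * T)
Numerator: 534 * 343.1 = 183215.4
Denominator: 4.7 * 1.9 * 322 = 2875.46
CR = 183215.4 / 2875.46 = 63.7169 mpy

63.7169 mpy


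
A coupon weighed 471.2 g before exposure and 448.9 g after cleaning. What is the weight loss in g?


Weight loss = initial − final
WL = 471.2 − 448.9 = 22.3 g

22.3 g


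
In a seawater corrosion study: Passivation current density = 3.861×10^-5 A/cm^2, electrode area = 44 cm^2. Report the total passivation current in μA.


I = i_pass * A, then convert A → μA (×10^6)
I = 3.861×10^-5 * 44 * 10^6 = 1698.84 μA

1698.84 μA


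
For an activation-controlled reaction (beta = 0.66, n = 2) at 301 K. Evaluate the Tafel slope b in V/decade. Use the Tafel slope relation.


Apply the Tafel slope relation: b = 2.303*R*T/(beta*n*F)
Numerator: 2.303 * 8.314 * 301 = 5763.29
Denominator: 0.66 * 2 * 96485 = 127360.2
b = 5763.29 / 127360.2 = 0.045 V/decade

0.045 V/decade


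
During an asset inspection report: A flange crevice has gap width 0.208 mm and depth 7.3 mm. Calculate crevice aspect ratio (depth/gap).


Aspect ratio = depth / gap
Ratio = 7.3 / 0.208 = 35.1

35.1


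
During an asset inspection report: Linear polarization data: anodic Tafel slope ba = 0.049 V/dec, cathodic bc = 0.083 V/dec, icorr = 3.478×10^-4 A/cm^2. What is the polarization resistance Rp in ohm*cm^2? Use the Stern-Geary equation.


Apply the Stern-Geary equation: Rp = ba*bc / (2.303*icorr*(ba+bc))
ba*bc = 0.049*0.083 = 0.004067
ba+bc = 0.132; 2.303*icorr*(ba+bc) = 2.303*3.478×10^-4*0.132 = 1.0572981×10^-4
Rp = 0.004067 / 1.0572981×10^-4 = 38.5 ohm*cm^2

38.5 ohm*cm^2


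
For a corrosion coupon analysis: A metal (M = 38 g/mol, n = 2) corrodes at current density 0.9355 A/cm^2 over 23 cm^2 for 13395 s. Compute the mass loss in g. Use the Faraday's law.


Apply Faraday's law: m = i*A*t*M / (n*F)
Total charge passed Q = i*A*t = 0.9355*23*13395 = 288213.5175 C
m = Q*M/(n*F) = 288213.5175*38/(2*96485) = 56.756 g

56.756 g


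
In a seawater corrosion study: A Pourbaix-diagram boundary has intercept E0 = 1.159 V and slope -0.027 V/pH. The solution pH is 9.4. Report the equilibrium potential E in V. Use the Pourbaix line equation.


Apply the Pourbaix line equation: E = E0 + slope*pH
E = 1.159 + (-0.027)*9.4 = 1.159 + (-0.2538) = 0.9052 V
Rounded to 4 decimal places: E = 0.9052 V

0.9052 V


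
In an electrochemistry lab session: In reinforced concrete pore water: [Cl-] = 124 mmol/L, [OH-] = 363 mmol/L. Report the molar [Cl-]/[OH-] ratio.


Threshold parameter = [Cl-] / [OH-] (molar basis; both in mmol/L, so units cancel)
Ratio = 124 / 363 = 0.34

0.34


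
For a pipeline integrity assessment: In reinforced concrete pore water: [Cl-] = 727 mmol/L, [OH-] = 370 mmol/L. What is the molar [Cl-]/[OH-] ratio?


Threshold parameter = [Cl-] / [OH-] (molar basis; both in mmol/L, so units cancel)
Ratio = 727 / 370 = 1.96

1.96


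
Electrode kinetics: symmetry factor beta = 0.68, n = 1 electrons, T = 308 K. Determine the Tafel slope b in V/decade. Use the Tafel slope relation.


Apply the Tafel slope relation: b = 2.303*R*T/(beta*n*F)
Numerator: 2.303 * 8.314 * 308 = 5897.32
Denominator: 0.68 * 1 * 96485 = 65609.8
b = 5897.32 / 65609.8 = 0.0899 V/decade

0.0899 V/decade


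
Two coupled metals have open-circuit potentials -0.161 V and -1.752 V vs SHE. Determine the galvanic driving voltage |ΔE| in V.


Driving voltage is the absolute potential difference.
|ΔE| = |-0.161 − (-1.752)| = 1.591 V

1.591 V


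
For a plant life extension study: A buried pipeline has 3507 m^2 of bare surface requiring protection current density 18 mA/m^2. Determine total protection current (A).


I = area * current density, then convert mA → A (÷1000)
I = 3507 * 18 / 1000 = 63.13 A

63.13 A
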